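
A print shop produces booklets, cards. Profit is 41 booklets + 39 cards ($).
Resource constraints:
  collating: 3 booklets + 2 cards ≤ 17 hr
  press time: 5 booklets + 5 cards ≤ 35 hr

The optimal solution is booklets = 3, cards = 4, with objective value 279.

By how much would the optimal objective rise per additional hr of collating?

Both collating and press time are binding at x*.
From A_Bᵀ y = c: 3·y_collating + 5·y_press time = 41; 2·y_collating + 5·y_press time = 39.
→ y_collating = 2 and y_press time = 7.
Shadow price of collating = 2.

2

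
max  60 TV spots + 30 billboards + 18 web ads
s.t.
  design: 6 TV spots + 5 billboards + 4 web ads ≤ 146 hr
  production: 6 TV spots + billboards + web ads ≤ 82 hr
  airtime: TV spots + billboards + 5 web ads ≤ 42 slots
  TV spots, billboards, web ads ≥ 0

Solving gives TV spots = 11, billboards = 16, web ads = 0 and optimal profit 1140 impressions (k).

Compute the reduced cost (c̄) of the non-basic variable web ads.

Check each constraint at x*: design 146/146 (tight); production 82/82 (tight); airtime 27/42 (slack 15).
Slack constraints have shadow price 0 (complementary slackness).
Dual feasibility on the basic columns requires 6·y_design + 6·y_production = 60, 5·y_design + 1·y_production = 30.
This yields shadow prices y_design = 5, y_production = 5.
Reduced cost of web ads: c₃ − yᵀa₃ = 18 − (5·4 + 5·1) = 18 − 25 = -7.

-7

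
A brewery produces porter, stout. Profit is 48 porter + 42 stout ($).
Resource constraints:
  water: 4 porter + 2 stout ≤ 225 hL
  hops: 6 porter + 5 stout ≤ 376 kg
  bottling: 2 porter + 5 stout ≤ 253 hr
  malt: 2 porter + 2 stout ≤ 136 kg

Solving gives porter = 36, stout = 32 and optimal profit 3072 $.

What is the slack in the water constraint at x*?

17

water used = 4·36 + 2·32 = 208; slack = 225 − 208 = 17.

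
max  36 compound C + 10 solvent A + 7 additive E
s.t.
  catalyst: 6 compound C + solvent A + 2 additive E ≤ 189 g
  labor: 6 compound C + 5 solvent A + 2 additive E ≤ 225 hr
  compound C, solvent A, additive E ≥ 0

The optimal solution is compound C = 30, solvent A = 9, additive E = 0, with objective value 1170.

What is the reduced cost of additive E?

-5

Both catalyst and labor are binding at x*.
The binding rows give the dual system: 6·y_catalyst + 6·y_labor = 36 and 1·y_catalyst + 5·y_labor = 10.
Solving: y_catalyst = 5, y_labor = 1.
Reduced cost of additive E: c₃ − yᵀa₃ = 7 − (5·2 + 1·2) = 7 − 12 = -5.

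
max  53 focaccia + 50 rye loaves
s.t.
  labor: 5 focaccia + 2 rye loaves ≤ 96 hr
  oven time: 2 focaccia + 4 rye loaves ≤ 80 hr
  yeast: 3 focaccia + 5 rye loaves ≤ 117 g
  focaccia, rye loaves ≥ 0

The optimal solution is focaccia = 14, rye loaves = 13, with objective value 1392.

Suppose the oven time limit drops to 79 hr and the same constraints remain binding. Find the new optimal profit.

1383

Binding: labor and oven time. Non-binding: yeast (10 unused).
Slack constraints have shadow price 0 (complementary slackness).
The binding rows give the dual system: 5·y_labor + 2·y_oven time = 53 and 2·y_labor + 4·y_oven time = 50.
Solving: y_labor = 7, y_oven time = 9.
Δz = y_oven time·Δb = 9 × (-1) = -9, so new z* = 1392 − 9 = 1383.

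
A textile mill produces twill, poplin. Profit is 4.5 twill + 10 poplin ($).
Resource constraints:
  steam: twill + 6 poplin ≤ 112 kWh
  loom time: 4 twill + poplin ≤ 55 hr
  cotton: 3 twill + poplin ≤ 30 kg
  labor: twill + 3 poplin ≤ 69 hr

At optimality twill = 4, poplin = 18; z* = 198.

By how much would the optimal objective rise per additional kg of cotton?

At the optimum: steam uses 112 of 112 (binding); loom time uses 34 of 55 (slack = 21); cotton uses 30 of 30 (binding); labor uses 58 of 69 (slack = 11).
Slack constraints have shadow price 0 (complementary slackness).
Dual feasibility on the basic columns requires 1·y_steam + 3·y_cotton = 4.5, 6·y_steam + 1·y_cotton = 10.
Solving: y_steam = 1.5, y_cotton = 1.
Shadow price of cotton = 1.

1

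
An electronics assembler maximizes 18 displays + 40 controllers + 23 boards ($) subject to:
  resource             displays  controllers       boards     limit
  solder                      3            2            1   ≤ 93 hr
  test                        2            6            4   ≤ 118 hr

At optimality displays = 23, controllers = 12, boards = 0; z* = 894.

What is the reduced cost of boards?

Check each constraint at x*: solder 93/93 (tight); test 118/118 (tight).
The binding rows give the dual system: 3·y_solder + 2·y_test = 18 and 2·y_solder + 6·y_test = 40.
This yields shadow prices y_solder = 2, y_test = 6.
Reduced cost of boards: c₃ − yᵀa₃ = 23 − (2·1 + 6·4) = 23 − 26 = -3.

-3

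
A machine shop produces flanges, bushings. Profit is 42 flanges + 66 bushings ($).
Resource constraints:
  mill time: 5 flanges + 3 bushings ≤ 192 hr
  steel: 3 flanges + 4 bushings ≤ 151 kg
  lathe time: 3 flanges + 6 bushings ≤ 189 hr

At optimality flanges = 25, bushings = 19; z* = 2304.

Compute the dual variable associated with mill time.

Check each constraint at x*: mill time 182/192 (slack 10); steel 151/151 (tight); lathe time 189/189 (tight).
Slack constraints have shadow price 0 (complementary slackness).
From A_Bᵀ y = c: 3·y_steel + 3·y_lathe time = 42; 4·y_steel + 6·y_lathe time = 66.
Solving: y_steel = 9, y_lathe time = 5.
Shadow price of mill time = 0.

0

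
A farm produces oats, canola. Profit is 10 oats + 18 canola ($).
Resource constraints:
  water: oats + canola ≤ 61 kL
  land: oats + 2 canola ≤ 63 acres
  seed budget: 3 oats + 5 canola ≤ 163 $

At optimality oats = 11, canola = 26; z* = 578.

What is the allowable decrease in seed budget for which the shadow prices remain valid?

5.5

Binding constraints: land, seed budget. The basis is B = [[1,2],[3,5]] with det -1.
Per unit decrease in seed budget, x* moves by d = (-2, 1).
The basis stays optimal until oats reaches 0; allowable decrease = 5.5 $.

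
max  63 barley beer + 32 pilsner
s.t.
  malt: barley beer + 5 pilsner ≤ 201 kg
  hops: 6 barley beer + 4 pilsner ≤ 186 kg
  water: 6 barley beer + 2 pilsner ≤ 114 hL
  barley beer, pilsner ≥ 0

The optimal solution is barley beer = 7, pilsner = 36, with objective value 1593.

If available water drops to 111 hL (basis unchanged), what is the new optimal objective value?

1578

At the optimum: malt uses 187 of 201 (slack = 14); hops uses 186 of 186 (binding); water uses 114 of 114 (binding).
Since malt is not tight, its dual is 0.
Dual feasibility on the basic columns requires 6·y_hops + 6·y_water = 63, 4·y_hops + 2·y_water = 32.
→ y_hops = 5.5 and y_water = 5.
Δz = y_water·Δb = 5 × (-3) = -15, so new z* = 1593 − 15 = 1578.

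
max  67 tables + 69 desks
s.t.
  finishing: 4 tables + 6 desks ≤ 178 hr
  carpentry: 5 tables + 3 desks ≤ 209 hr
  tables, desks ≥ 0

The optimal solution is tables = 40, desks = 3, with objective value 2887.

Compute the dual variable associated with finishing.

Both finishing and carpentry are binding at x*.
The binding rows give the dual system: 4·y_finishing + 5·y_carpentry = 67 and 6·y_finishing + 3·y_carpentry = 69.
Solving: y_finishing = 8, y_carpentry = 7.
Shadow price of finishing = 8.

8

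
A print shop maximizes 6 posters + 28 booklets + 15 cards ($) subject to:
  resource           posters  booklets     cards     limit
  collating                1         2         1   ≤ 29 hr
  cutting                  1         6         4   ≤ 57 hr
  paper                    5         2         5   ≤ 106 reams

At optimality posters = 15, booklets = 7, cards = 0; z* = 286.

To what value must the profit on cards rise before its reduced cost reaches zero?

18

Check each constraint at x*: collating 29/29 (tight); cutting 57/57 (tight); paper 89/106 (slack 17).
By complementary slackness, y = 0 for the non-binding constraint.
From A_Bᵀ y = c: 1·y_collating + 1·y_cutting = 6; 2·y_collating + 6·y_cutting = 28.
Solving: y_collating = 2, y_cutting = 4.
cards enters the basis when its profit ≥ yᵀa₃ = 2·1 + 4·4 = 18.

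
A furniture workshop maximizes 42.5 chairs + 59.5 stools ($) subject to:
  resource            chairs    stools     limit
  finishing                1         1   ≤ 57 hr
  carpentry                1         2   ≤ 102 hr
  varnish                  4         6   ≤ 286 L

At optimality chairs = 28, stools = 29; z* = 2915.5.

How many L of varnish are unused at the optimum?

0

varnish used = 4·28 + 6·29 = 286; slack = 286 − 286 = 0.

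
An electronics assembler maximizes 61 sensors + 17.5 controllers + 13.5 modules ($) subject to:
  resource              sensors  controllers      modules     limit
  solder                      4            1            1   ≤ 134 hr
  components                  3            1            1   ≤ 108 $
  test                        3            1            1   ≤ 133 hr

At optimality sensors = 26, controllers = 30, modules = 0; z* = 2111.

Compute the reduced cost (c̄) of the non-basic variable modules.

-4

Binding: solder and components. Non-binding: test (25 unused).
Slack constraints have shadow price 0 (complementary slackness).
The binding rows give the dual system: 4·y_solder + 3·y_components = 61 and 1·y_solder + 1·y_components = 17.5.
→ y_solder = 8.5 and y_components = 9.
Reduced cost of modules: c₃ − yᵀa₃ = 13.5 − (8.5·1 + 9·1) = 13.5 − 17.5 = -4.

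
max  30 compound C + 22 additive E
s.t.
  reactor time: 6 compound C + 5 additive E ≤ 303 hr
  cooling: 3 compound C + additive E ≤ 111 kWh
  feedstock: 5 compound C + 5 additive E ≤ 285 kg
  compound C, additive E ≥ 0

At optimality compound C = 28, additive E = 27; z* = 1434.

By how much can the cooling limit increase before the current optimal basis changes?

40.5

Binding constraints: reactor time, cooling. The basis is B = [[6,5],[3,1]] with det -9.
Per unit increase in cooling, x* moves by d = (0.5556, -0.6667).
The basis stays optimal until additive E reaches 0; allowable increase = 40.5 kWh.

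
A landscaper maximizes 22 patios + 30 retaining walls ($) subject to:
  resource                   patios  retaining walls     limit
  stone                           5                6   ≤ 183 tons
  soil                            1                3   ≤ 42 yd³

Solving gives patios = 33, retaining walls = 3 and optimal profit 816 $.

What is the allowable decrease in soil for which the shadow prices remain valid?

5.4

Binding constraints: stone, soil. The basis is B = [[5,6],[1,3]] with det 9.
Per unit decrease in soil, x* moves by d = (0.6667, -0.5556).
The basis stays optimal until retaining walls reaches 0; allowable decrease = 5.4 yd³.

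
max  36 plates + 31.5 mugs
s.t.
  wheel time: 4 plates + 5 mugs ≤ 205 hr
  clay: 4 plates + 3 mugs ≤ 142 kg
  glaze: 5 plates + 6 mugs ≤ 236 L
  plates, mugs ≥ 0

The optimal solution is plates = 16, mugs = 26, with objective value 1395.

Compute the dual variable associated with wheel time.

0

Check each constraint at x*: wheel time 194/205 (slack 11); clay 142/142 (tight); glaze 236/236 (tight).
Slack constraints have shadow price 0 (complementary slackness).
From A_Bᵀ y = c: 4·y_clay + 5·y_glaze = 36; 3·y_clay + 6·y_glaze = 31.5.
→ y_clay = 6.5 and y_glaze = 2.
Shadow price of wheel time = 0.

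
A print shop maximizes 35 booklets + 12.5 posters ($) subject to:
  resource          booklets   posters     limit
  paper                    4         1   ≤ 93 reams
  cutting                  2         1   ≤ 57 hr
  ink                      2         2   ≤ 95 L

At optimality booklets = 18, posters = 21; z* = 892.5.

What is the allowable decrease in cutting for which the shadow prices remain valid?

Binding constraints: paper, cutting. The basis is B = [[4,1],[2,1]] with det 2.
Per unit decrease in cutting, x* moves by d = (0.5, -2).
The basis stays optimal until posters reaches 0; allowable decrease = 10.5 hr.

10.5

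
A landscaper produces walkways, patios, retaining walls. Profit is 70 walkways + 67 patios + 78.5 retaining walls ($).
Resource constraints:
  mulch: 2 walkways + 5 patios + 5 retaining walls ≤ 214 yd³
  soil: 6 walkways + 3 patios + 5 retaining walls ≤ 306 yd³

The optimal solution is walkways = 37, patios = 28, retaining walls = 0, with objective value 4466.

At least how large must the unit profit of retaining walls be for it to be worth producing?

85

Check each constraint at x*: mulch 214/214 (tight); soil 306/306 (tight).
The binding rows give the dual system: 2·y_mulch + 6·y_soil = 70 and 5·y_mulch + 3·y_soil = 67.
This yields shadow prices y_mulch = 8, y_soil = 9.
retaining walls enters the basis when its profit ≥ yᵀa₃ = 8·5 + 9·5 = 85.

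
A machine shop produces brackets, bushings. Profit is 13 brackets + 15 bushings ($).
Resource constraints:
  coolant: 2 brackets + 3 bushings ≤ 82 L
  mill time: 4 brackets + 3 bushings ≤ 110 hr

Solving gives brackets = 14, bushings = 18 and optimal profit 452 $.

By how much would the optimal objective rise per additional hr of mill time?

At the optimum: coolant uses 82 of 82 (binding); mill time uses 110 of 110 (binding).
The binding rows give the dual system: 2·y_coolant + 4·y_mill time = 13 and 3·y_coolant + 3·y_mill time = 15.
Solving: y_coolant = 3.5, y_mill time = 1.5.
Shadow price of mill time = 1.5.

1.5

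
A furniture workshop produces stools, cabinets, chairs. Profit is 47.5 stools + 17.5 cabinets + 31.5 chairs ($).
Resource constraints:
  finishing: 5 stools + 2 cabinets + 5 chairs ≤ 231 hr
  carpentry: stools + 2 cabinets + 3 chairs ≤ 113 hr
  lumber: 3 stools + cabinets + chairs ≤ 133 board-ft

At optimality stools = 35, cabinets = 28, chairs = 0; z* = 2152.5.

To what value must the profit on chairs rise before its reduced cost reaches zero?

Check each constraint at x*: finishing 231/231 (tight); carpentry 91/113 (slack 22); lumber 133/133 (tight).
Slack constraints have shadow price 0 (complementary slackness).
Dual feasibility on the basic columns requires 5·y_finishing + 3·y_lumber = 47.5, 2·y_finishing + 1·y_lumber = 17.5.
Solving: y_finishing = 5, y_lumber = 7.5.
chairs enters the basis when its profit ≥ yᵀa₃ = 5·5 + 7.5·1 = 32.5.

32.5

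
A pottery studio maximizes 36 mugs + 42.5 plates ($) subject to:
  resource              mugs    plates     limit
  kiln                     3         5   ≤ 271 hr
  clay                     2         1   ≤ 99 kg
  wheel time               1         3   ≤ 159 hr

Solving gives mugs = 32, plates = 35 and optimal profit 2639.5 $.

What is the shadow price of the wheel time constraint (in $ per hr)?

0

At the optimum: kiln uses 271 of 271 (binding); clay uses 99 of 99 (binding); wheel time uses 137 of 159 (slack = 22).
By complementary slackness, y = 0 for the non-binding constraint.
The binding rows give the dual system: 3·y_kiln + 2·y_clay = 36 and 5·y_kiln + 1·y_clay = 42.5.
Solving: y_kiln = 7, y_clay = 7.5.
Shadow price of wheel time = 0.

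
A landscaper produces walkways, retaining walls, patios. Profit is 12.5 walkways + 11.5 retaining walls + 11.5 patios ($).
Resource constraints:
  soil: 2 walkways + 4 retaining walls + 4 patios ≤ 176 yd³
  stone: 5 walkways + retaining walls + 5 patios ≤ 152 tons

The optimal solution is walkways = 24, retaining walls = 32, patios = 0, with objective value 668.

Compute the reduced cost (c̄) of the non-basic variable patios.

At the optimum: soil uses 176 of 176 (binding); stone uses 152 of 152 (binding).
Dual feasibility on the basic columns requires 2·y_soil + 5·y_stone = 12.5, 4·y_soil + 1·y_stone = 11.5.
This yields shadow prices y_soil = 2.5, y_stone = 1.5.
Reduced cost of patios: c₃ − yᵀa₃ = 11.5 − (2.5·4 + 1.5·5) = 11.5 − 17.5 = -6.

-6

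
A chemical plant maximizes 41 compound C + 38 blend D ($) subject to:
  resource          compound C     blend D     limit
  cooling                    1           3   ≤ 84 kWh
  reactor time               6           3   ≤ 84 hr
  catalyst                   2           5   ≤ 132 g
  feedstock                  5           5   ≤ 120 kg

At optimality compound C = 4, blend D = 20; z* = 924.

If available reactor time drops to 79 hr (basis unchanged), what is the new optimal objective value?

Check each constraint at x*: cooling 64/84 (slack 20); reactor time 84/84 (tight); catalyst 108/132 (slack 24); feedstock 120/120 (tight).
Since cooling, catalyst are not tight, their duals are 0.
Dual feasibility on the basic columns requires 6·y_reactor time + 5·y_feedstock = 41, 3·y_reactor time + 5·y_feedstock = 38.
→ y_reactor time = 1 and y_feedstock = 7.
Δz = y_reactor time·Δb = 1 × (-5) = -5, so new z* = 924 − 5 = 919.

919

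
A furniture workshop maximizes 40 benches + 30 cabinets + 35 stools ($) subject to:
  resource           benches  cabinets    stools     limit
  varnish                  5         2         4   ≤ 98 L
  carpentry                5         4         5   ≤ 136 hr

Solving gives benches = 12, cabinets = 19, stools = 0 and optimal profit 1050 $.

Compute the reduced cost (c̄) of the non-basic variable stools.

Both varnish and carpentry are binding at x*.
Dual feasibility on the basic columns requires 5·y_varnish + 5·y_carpentry = 40, 2·y_varnish + 4·y_carpentry = 30.
→ y_varnish = 1 and y_carpentry = 7.
Reduced cost of stools: c₃ − yᵀa₃ = 35 − (1·4 + 7·5) = 35 − 39 = -4.

-4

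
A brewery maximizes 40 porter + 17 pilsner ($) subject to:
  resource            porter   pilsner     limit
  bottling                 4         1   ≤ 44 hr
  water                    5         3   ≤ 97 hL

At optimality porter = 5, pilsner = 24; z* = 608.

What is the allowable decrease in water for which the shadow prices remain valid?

42

Binding constraints: bottling, water. The basis is B = [[4,1],[5,3]] with det 7.
Per unit decrease in water, x* moves by d = (0.1429, -0.5714).
The basis stays optimal until pilsner reaches 0; allowable decrease = 42 hL.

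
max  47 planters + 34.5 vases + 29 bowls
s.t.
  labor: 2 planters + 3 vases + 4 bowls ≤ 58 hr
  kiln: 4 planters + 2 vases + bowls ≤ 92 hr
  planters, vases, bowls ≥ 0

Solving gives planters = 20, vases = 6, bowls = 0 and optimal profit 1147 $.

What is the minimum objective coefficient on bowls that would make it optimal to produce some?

At the optimum: labor uses 58 of 58 (binding); kiln uses 92 of 92 (binding).
From A_Bᵀ y = c: 2·y_labor + 4·y_kiln = 47; 3·y_labor + 2·y_kiln = 34.5.
This yields shadow prices y_labor = 5.5, y_kiln = 9.
bowls enters the basis when its profit ≥ yᵀa₃ = 5.5·4 + 9·1 = 31.

31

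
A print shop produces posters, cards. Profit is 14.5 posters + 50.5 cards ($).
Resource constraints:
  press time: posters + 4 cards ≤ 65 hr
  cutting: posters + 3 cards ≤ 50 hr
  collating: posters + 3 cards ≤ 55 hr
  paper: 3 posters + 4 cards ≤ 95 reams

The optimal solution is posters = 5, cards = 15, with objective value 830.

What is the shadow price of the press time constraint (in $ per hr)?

At the optimum: press time uses 65 of 65 (binding); cutting uses 50 of 50 (binding); collating uses 50 of 55 (slack = 5); paper uses 75 of 95 (slack = 20).
Since collating, paper are not tight, their duals are 0.
Dual feasibility on the basic columns requires 1·y_press time + 1·y_cutting = 14.5, 4·y_press time + 3·y_cutting = 50.5.
This yields shadow prices y_press time = 7, y_cutting = 7.5.
Shadow price of press time = 7.

7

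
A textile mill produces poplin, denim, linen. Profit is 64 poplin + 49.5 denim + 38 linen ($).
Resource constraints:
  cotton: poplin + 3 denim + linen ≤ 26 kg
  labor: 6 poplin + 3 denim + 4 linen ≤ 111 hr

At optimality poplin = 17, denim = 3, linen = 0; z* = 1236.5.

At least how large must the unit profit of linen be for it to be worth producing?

Both cotton and labor are binding at x*.
The binding rows give the dual system: 1·y_cotton + 6·y_labor = 64 and 3·y_cotton + 3·y_labor = 49.5.
→ y_cotton = 7 and y_labor = 9.5.
linen enters the basis when its profit ≥ yᵀa₃ = 7·1 + 9.5·4 = 45.

45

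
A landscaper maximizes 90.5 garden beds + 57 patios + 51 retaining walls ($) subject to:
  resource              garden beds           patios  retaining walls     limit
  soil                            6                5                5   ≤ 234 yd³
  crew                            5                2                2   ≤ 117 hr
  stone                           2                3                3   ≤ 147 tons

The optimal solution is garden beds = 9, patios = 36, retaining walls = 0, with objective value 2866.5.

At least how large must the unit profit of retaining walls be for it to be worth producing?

57

Binding: soil and crew. Non-binding: stone (21 unused).
Since stone is not tight, its dual is 0.
From A_Bᵀ y = c: 6·y_soil + 5·y_crew = 90.5; 5·y_soil + 2·y_crew = 57.
This yields shadow prices y_soil = 8, y_crew = 8.5.
retaining walls enters the basis when its profit ≥ yᵀa₃ = 8·5 + 8.5·2 = 57.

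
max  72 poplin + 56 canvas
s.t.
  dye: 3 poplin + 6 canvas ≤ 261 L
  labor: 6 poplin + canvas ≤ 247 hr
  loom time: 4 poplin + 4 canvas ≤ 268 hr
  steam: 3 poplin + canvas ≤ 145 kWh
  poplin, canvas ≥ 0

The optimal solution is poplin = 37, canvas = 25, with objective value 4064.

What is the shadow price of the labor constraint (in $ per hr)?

At the optimum: dye uses 261 of 261 (binding); labor uses 247 of 247 (binding); loom time uses 248 of 268 (slack = 20); steam uses 136 of 145 (slack = 9).
Since loom time, steam are not tight, their duals are 0.
The binding rows give the dual system: 3·y_dye + 6·y_labor = 72 and 6·y_dye + 1·y_labor = 56.
This yields shadow prices y_dye = 8, y_labor = 8.
Shadow price of labor = 8.

8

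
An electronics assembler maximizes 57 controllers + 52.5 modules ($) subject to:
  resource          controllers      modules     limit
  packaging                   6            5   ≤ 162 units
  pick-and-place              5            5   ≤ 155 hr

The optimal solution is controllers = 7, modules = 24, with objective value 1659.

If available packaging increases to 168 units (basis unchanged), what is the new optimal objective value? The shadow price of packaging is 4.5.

1686

Δb = 6, so new z* = 1659 + (4.5)·(6) = 1659 + 27 = 1686.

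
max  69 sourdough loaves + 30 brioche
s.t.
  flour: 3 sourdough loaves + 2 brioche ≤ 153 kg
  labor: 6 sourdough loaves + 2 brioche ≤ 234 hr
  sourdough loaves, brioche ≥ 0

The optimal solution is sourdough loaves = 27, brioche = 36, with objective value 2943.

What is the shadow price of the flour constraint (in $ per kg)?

Check each constraint at x*: flour 153/153 (tight); labor 234/234 (tight).
Dual feasibility on the basic columns requires 3·y_flour + 6·y_labor = 69, 2·y_flour + 2·y_labor = 30.
This yields shadow prices y_flour = 7, y_labor = 8.
Shadow price of flour = 7.

7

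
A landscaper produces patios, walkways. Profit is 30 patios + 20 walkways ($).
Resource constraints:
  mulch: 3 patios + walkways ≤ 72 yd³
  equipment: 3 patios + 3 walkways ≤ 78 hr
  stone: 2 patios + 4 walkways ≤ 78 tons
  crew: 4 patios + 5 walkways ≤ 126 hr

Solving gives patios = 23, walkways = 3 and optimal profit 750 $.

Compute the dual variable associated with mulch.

Check each constraint at x*: mulch 72/72 (tight); equipment 78/78 (tight); stone 58/78 (slack 20); crew 107/126 (slack 19).
Since stone, crew are not tight, their duals are 0.
Dual feasibility on the basic columns requires 3·y_mulch + 3·y_equipment = 30, 1·y_mulch + 3·y_equipment = 20.
→ y_mulch = 5 and y_equipment = 5.
Shadow price of mulch = 5.

5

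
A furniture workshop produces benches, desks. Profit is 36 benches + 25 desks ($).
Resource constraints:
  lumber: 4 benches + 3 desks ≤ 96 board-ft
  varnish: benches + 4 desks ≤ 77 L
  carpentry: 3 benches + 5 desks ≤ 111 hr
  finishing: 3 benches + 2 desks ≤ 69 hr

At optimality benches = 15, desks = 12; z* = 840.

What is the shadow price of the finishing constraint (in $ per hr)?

8

Binding: lumber and finishing. Non-binding: varnish (14 unused), carpentry (6 unused).
Since varnish, carpentry are not tight, their duals are 0.
From A_Bᵀ y = c: 4·y_lumber + 3·y_finishing = 36; 3·y_lumber + 2·y_finishing = 25.
This yields shadow prices y_lumber = 3, y_finishing = 8.
Shadow price of finishing = 8.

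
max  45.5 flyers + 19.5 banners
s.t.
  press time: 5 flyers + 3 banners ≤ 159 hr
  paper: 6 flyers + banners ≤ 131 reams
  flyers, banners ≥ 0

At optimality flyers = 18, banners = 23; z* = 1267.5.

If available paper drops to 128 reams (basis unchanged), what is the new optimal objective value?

Both press time and paper are binding at x*.
Dual feasibility on the basic columns requires 5·y_press time + 6·y_paper = 45.5, 3·y_press time + 1·y_paper = 19.5.
→ y_press time = 5.5 and y_paper = 3.
Δz = y_paper·Δb = 3 × (-3) = -9, so new z* = 1267.5 − 9 = 1258.5.

1258.5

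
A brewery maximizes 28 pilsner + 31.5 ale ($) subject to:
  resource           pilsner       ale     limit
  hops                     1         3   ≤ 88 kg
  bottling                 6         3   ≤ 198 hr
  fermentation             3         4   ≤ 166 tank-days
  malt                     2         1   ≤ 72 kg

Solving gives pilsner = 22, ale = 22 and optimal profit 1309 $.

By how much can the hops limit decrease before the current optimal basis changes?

55

Binding constraints: hops, bottling. The basis is B = [[1,3],[6,3]] with det -15.
Per unit decrease in hops, x* moves by d = (0.2, -0.4).
The basis stays optimal until ale reaches 0; allowable decrease = 55 kg.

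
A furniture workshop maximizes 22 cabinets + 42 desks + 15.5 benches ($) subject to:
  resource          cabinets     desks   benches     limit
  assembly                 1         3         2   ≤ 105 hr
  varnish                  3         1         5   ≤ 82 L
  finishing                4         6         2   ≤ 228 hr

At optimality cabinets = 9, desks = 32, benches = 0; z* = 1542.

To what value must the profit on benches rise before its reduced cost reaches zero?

20

Binding: assembly and finishing. Non-binding: varnish (23 unused).
Slack constraints have shadow price 0 (complementary slackness).
Dual feasibility on the basic columns requires 1·y_assembly + 4·y_finishing = 22, 3·y_assembly + 6·y_finishing = 42.
This yields shadow prices y_assembly = 6, y_finishing = 4.
benches enters the basis when its profit ≥ yᵀa₃ = 6·2 + 4·2 = 20.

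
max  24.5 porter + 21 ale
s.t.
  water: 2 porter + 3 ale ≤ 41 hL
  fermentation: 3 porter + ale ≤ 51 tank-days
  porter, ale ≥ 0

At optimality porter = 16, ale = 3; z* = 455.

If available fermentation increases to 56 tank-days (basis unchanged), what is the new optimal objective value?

Check each constraint at x*: water 41/41 (tight); fermentation 51/51 (tight).
The binding rows give the dual system: 2·y_water + 3·y_fermentation = 24.5 and 3·y_water + 1·y_fermentation = 21.
This yields shadow prices y_water = 5.5, y_fermentation = 4.5.
Δz = y_fermentation·Δb = 4.5 × (5) = 22.5, so new z* = 455 + 22.5 = 477.5.

477.5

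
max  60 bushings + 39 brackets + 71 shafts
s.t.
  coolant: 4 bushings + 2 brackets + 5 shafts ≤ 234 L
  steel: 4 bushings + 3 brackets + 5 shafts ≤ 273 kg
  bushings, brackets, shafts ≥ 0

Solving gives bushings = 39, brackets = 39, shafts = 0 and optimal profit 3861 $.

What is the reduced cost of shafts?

At the optimum: coolant uses 234 of 234 (binding); steel uses 273 of 273 (binding).
The binding rows give the dual system: 4·y_coolant + 4·y_steel = 60 and 2·y_coolant + 3·y_steel = 39.
→ y_coolant = 6 and y_steel = 9.
Reduced cost of shafts: c₃ − yᵀa₃ = 71 − (6·5 + 9·5) = 71 − 75 = -4.

-4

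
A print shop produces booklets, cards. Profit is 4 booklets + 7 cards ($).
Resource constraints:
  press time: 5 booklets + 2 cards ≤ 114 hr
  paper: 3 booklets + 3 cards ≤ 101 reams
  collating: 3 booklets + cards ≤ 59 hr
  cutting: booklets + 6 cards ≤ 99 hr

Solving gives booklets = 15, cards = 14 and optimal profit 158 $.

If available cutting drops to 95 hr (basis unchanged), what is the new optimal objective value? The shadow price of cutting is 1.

Δb = -4, so new z* = 158 + (1)·(-4) = 158 − 4 = 154.

154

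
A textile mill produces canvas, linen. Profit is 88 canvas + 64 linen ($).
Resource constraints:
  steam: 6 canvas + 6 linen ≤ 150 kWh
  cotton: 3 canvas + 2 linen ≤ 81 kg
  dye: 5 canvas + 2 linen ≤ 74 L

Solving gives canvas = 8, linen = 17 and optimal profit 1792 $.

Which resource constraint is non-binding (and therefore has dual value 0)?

steam: 150/150 (binding)
cotton: 58/81 (slack 23)
dye: 74/74 (binding)
By complementary slackness, a constraint with positive slack has shadow price 0 → cotton.

cotton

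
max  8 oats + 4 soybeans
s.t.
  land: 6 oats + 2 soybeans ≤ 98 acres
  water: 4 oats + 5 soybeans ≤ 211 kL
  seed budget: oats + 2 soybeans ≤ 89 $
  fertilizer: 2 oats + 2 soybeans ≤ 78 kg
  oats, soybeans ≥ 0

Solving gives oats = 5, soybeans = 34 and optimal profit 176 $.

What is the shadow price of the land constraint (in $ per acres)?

Check each constraint at x*: land 98/98 (tight); water 190/211 (slack 21); seed budget 73/89 (slack 16); fertilizer 78/78 (tight).
By complementary slackness, y = 0 for the non-binding constraints.
Dual feasibility on the basic columns requires 6·y_land + 2·y_fertilizer = 8, 2·y_land + 2·y_fertilizer = 4.
This yields shadow prices y_land = 1, y_fertilizer = 1.
Shadow price of land = 1.

1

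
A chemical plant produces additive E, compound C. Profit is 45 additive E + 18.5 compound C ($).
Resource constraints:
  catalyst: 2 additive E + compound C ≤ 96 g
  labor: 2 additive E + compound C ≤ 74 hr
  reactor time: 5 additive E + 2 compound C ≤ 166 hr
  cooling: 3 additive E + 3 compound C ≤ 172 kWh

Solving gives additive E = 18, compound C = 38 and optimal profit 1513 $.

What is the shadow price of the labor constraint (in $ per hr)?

2.5

Check each constraint at x*: catalyst 74/96 (slack 22); labor 74/74 (tight); reactor time 166/166 (tight); cooling 168/172 (slack 4).
By complementary slackness, y = 0 for the non-binding constraints.
The binding rows give the dual system: 2·y_labor + 5·y_reactor time = 45 and 1·y_labor + 2·y_reactor time = 18.5.
Solving: y_labor = 2.5, y_reactor time = 8.
Shadow price of labor = 2.5.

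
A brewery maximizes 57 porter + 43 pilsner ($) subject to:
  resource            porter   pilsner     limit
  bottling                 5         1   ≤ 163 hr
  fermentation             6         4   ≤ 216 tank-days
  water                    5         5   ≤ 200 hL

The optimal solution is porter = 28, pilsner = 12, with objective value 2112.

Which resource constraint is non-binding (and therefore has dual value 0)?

bottling: 152/163 (slack 11)
fermentation: 216/216 (binding)
water: 200/200 (binding)
By complementary slackness, a constraint with positive slack has shadow price 0 → bottling.

bottling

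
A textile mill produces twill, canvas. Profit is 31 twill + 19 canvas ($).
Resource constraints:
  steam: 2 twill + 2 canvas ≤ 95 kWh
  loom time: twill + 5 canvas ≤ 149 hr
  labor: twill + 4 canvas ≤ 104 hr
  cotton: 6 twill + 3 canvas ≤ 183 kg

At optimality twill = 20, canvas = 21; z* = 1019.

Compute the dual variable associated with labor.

Binding: labor and cotton. Non-binding: steam (13 unused), loom time (24 unused).
Since steam, loom time are not tight, their duals are 0.
Dual feasibility on the basic columns requires 1·y_labor + 6·y_cotton = 31, 4·y_labor + 3·y_cotton = 19.
This yields shadow prices y_labor = 1, y_cotton = 5.
Shadow price of labor = 1.

1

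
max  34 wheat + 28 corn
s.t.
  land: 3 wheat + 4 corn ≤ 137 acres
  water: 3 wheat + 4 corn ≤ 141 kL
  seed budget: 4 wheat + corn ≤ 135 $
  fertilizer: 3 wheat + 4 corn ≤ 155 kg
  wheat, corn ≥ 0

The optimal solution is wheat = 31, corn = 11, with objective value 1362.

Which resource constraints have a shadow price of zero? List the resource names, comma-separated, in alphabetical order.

land: 137/137 (binding)
water: 137/141 (slack 4)
seed budget: 135/135 (binding)
fertilizer: 137/155 (slack 18)
By complementary slackness, a constraint with positive slack has shadow price 0 → fertilizer, water.

fertilizer, water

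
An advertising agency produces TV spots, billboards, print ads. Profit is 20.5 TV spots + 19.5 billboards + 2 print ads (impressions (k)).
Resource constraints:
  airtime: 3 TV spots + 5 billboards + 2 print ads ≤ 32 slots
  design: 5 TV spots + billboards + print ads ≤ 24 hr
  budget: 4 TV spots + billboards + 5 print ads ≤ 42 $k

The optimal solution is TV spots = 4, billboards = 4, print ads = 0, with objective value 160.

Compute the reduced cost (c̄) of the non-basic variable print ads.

Check each constraint at x*: airtime 32/32 (tight); design 24/24 (tight); budget 20/42 (slack 22).
By complementary slackness, y = 0 for the non-binding constraint.
The binding rows give the dual system: 3·y_airtime + 5·y_design = 20.5 and 5·y_airtime + 1·y_design = 19.5.
This yields shadow prices y_airtime = 3.5, y_design = 2.
Reduced cost of print ads: c₃ − yᵀa₃ = 2 − (3.5·2 + 2·1) = 2 − 9 = -7.

-7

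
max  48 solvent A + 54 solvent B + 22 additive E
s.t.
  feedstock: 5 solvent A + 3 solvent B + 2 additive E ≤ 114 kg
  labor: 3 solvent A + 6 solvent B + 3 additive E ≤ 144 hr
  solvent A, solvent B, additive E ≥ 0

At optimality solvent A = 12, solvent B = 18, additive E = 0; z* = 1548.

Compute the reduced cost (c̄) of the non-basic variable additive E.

-8

At the optimum: feedstock uses 114 of 114 (binding); labor uses 144 of 144 (binding).
The binding rows give the dual system: 5·y_feedstock + 3·y_labor = 48 and 3·y_feedstock + 6·y_labor = 54.
→ y_feedstock = 6 and y_labor = 6.
Reduced cost of additive E: c₃ − yᵀa₃ = 22 − (6·2 + 6·3) = 22 − 30 = -8.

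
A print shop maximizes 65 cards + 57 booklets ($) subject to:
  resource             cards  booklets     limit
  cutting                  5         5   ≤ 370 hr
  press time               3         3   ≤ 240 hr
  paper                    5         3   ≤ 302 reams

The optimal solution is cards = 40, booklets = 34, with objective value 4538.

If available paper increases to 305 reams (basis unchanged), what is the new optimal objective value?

4550

Binding: cutting and paper. Non-binding: press time (18 unused).
Since press time is not tight, its dual is 0.
Dual feasibility on the basic columns requires 5·y_cutting + 5·y_paper = 65, 5·y_cutting + 3·y_paper = 57.
Solving: y_cutting = 9, y_paper = 4.
Δz = y_paper·Δb = 4 × (3) = 12, so new z* = 4538 + 12 = 4550.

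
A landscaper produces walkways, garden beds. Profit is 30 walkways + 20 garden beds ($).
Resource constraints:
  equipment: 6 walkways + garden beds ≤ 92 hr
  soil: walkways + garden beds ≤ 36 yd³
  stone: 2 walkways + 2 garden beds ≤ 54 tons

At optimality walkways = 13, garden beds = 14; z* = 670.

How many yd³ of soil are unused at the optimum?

9

soil used = 1·13 + 1·14 = 27; slack = 36 − 27 = 9.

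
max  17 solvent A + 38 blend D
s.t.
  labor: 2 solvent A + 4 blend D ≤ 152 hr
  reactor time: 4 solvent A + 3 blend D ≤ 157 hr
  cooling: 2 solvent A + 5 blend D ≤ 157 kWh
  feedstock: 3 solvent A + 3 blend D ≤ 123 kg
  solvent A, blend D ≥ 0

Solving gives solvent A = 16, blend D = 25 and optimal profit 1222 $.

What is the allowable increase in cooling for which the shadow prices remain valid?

30

Binding constraints: cooling, feedstock. The basis is B = [[2,5],[3,3]] with det -9.
Per unit increase in cooling, x* moves by d = (-0.3333, 0.3333).
The basis stays optimal until labor becomes binding; allowable increase = 30 kWh.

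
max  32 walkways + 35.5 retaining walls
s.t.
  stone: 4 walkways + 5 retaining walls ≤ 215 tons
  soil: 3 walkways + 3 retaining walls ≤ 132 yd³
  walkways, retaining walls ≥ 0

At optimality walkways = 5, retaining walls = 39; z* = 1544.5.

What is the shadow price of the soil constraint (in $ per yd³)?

At the optimum: stone uses 215 of 215 (binding); soil uses 132 of 132 (binding).
The binding rows give the dual system: 4·y_stone + 3·y_soil = 32 and 5·y_stone + 3·y_soil = 35.5.
→ y_stone = 3.5 and y_soil = 6.
Shadow price of soil = 6.

6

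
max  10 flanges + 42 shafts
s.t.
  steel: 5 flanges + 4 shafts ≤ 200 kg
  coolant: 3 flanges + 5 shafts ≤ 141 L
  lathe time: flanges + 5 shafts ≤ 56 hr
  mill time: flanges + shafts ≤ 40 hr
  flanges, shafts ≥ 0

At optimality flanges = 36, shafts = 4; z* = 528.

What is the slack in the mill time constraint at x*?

mill time used = 1·36 + 1·4 = 40; slack = 40 − 40 = 0.

0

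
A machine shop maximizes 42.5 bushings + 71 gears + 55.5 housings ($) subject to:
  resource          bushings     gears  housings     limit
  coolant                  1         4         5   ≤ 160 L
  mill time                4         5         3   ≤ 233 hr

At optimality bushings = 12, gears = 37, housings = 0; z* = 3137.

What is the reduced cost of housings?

-4

Both coolant and mill time are binding at x*.
From A_Bᵀ y = c: 1·y_coolant + 4·y_mill time = 42.5; 4·y_coolant + 5·y_mill time = 71.
This yields shadow prices y_coolant = 6.5, y_mill time = 9.
Reduced cost of housings: c₃ − yᵀa₃ = 55.5 − (6.5·5 + 9·3) = 55.5 − 59.5 = -4.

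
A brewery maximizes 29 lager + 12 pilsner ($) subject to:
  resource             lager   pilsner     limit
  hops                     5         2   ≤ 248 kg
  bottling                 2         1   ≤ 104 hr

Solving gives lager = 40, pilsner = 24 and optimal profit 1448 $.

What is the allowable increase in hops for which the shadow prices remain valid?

Binding constraints: hops, bottling. The basis is B = [[5,2],[2,1]] with det 1.
Per unit increase in hops, x* moves by d = (1, -2).
The basis stays optimal until pilsner reaches 0; allowable increase = 12 kg.

12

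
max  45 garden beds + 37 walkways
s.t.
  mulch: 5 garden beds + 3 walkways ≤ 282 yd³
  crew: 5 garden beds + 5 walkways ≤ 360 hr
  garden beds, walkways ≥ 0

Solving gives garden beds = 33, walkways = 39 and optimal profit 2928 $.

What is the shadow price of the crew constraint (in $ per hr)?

5

At the optimum: mulch uses 282 of 282 (binding); crew uses 360 of 360 (binding).
Dual feasibility on the basic columns requires 5·y_mulch + 5·y_crew = 45, 3·y_mulch + 5·y_crew = 37.
→ y_mulch = 4 and y_crew = 5.
Shadow price of crew = 5.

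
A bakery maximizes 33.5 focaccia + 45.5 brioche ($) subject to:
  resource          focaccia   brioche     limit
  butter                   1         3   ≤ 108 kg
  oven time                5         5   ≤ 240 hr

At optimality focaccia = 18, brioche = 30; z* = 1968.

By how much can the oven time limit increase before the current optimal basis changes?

Binding constraints: butter, oven time. The basis is B = [[1,3],[5,5]] with det -10.
Per unit increase in oven time, x* moves by d = (0.3, -0.1).
The basis stays optimal until brioche reaches 0; allowable increase = 300 hr.

300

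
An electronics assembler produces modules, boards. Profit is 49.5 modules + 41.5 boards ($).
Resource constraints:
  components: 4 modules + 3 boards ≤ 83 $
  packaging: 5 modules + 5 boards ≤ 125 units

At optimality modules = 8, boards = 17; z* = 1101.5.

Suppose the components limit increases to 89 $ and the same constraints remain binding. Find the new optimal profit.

Both components and packaging are binding at x*.
Dual feasibility on the basic columns requires 4·y_components + 5·y_packaging = 49.5, 3·y_components + 5·y_packaging = 41.5.
This yields shadow prices y_components = 8, y_packaging = 3.5.
Δz = y_components·Δb = 8 × (6) = 48, so new z* = 1101.5 + 48 = 1149.5.

1149.5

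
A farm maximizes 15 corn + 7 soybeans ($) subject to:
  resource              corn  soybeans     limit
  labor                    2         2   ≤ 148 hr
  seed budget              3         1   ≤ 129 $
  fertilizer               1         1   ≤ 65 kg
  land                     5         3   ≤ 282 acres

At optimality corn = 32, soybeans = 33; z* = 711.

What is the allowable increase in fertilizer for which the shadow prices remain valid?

Binding constraints: seed budget, fertilizer. The basis is B = [[3,1],[1,1]] with det 2.
Per unit increase in fertilizer, x* moves by d = (-0.5, 1.5).
The basis stays optimal until labor becomes binding; allowable increase = 9 kg.

9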